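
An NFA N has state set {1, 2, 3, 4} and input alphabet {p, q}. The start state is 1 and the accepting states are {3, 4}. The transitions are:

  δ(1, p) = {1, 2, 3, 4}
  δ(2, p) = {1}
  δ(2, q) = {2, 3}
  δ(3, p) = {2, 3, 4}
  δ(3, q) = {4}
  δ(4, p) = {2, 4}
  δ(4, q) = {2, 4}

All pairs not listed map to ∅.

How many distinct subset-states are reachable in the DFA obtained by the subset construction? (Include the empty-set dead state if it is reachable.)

Start state of the DFA: {1}.
{1} --p--> {1, 2, 3, 4}  [new]
{1} --q--> ∅  [new]
{1, 2, 3, 4} --p--> {1, 2, 3, 4}  [seen]
{1, 2, 3, 4} --q--> {2, 3, 4}  [new]
∅ --p--> ∅  [seen]
∅ --q--> ∅  [seen]
{2, 3, 4} --p--> {1, 2, 3, 4}  [seen]
{2, 3, 4} --q--> {2, 3, 4}  [seen]
Reachable DFA states: {1}, {1, 2, 3, 4}, ∅, {2, 3, 4}.

4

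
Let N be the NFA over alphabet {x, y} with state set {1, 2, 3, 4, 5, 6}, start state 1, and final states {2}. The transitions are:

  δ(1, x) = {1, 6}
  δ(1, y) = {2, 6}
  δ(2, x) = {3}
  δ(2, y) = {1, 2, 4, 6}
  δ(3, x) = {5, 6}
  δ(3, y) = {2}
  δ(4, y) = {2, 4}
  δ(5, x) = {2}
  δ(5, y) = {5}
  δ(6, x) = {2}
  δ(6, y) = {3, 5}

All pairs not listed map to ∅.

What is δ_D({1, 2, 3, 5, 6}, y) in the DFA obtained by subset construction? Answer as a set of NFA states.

δ(1,y) = {2, 6}; δ(2,y) = {1, 2, 4, 6}; δ(3,y) = {2}; δ(5,y) = {5}; δ(6,y) = {3, 5}.
Union: {1, 2, 3, 4, 5, 6}.

{1, 2, 3, 4, 5, 6}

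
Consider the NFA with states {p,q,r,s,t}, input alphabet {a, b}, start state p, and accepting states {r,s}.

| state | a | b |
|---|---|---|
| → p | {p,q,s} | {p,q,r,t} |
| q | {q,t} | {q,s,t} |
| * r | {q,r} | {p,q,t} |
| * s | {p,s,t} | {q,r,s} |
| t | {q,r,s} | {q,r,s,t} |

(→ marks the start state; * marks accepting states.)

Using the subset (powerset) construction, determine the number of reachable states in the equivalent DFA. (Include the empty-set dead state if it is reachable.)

5

Start state of the DFA: {p}.
{p} --a--> {p,q,s}  [new]
{p} --b--> {p,q,r,t}  [new]
{p,q,s} --a--> {p,q,s,t}  [new]
{p,q,s} --b--> {p,q,r,s,t}  [new]
{p,q,r,t} --a--> {p,q,r,s,t}  [seen]
{p,q,r,t} --b--> {p,q,r,s,t}  [seen]
{p,q,s,t} --a--> {p,q,r,s,t}  [seen]
{p,q,s,t} --b--> {p,q,r,s,t}  [seen]
{p,q,r,s,t} --a--> {p,q,r,s,t}  [seen]
{p,q,r,s,t} --b--> {p,q,r,s,t}  [seen]
Reachable DFA states: {p}, {p,q,s}, {p,q,r,t}, {p,q,s,t}, {p,q,r,s,t}.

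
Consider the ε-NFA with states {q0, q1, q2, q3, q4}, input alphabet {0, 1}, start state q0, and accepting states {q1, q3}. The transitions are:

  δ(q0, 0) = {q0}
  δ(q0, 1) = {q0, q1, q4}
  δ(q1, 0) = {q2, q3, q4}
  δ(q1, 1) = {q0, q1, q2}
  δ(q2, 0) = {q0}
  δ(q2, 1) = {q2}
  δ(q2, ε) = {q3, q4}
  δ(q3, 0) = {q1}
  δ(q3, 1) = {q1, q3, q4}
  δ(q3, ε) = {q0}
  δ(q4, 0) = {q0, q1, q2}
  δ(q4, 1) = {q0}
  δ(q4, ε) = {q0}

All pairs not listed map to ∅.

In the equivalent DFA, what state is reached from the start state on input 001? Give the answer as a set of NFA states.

Start: {q0}.
δ(q0,0) = {q0}.
Union: {q0}.
After 0: {q0}.
δ(q0,0) = {q0}.
Union: {q0}.
After 0: {q0}.
δ(q0,1) = {q0, q1, q4}.
Union: {q0, q1, q4}.
After 1: {q0, q1, q4}.

{q0, q1, q4}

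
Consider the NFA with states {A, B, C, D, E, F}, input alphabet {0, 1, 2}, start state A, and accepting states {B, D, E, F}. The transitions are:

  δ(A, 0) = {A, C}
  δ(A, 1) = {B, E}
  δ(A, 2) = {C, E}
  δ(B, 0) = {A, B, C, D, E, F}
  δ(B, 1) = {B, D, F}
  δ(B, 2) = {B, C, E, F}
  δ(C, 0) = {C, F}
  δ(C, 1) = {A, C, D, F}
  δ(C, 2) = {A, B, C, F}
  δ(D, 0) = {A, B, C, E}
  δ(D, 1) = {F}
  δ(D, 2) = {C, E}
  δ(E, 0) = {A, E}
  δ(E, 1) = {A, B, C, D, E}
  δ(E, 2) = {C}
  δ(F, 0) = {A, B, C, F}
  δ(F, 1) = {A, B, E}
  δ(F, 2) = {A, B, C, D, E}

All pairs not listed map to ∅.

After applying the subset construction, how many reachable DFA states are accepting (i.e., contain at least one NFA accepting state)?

Start state of the DFA: {A}.
{A} --0--> {A, C}  [new]
{A} --1--> {B, E}  [new]
{A} --2--> {C, E}  [new]
{A, C} --0--> {A, C, F}  [new]
{A, C} --1--> {A, B, C, D, E, F}  [new]
{A, C} --2--> {A, B, C, E, F}  [new]
{B, E} --0--> {A, B, C, D, E, F}  [seen]
{B, E} --1--> {A, B, C, D, E, F}  [seen]
{B, E} --2--> {B, C, E, F}  [new]
{C, E} --0--> {A, C, E, F}  [new]
{C, E} --1--> {A, B, C, D, E, F}  [seen]
{C, E} --2--> {A, B, C, F}  [new]
{A, C, F} --0--> {A, B, C, F}  [seen]
{A, C, F} --1--> {A, B, C, D, E, F}  [seen]
{A, C, F} --2--> {A, B, C, D, E, F}  [seen]
{A, B, C, D, E, F} --0--> {A, B, C, D, E, F}  [seen]
{A, B, C, D, E, F} --1--> {A, B, C, D, E, F}  [seen]
{A, B, C, D, E, F} --2--> {A, B, C, D, E, F}  [seen]
{A, B, C, E, F} --0--> {A, B, C, D, E, F}  [seen]
{A, B, C, E, F} --1--> {A, B, C, D, E, F}  [seen]
{A, B, C, E, F} --2--> {A, B, C, D, E, F}  [seen]
{B, C, E, F} --0--> {A, B, C, D, E, F}  [seen]
{B, C, E, F} --1--> {A, B, C, D, E, F}  [seen]
{B, C, E, F} --2--> {A, B, C, D, E, F}  [seen]
{A, C, E, F} --0--> {A, B, C, E, F}  [seen]
{A, C, E, F} --1--> {A, B, C, D, E, F}  [seen]
{A, C, E, F} --2--> {A, B, C, D, E, F}  [seen]
{A, B, C, F} --0--> {A, B, C, D, E, F}  [seen]
{A, B, C, F} --1--> {A, B, C, D, E, F}  [seen]
{A, B, C, F} --2--> {A, B, C, D, E, F}  [seen]
Reachable DFA states: {A}, {A, C}, {B, E}, {C, E}, {A, C, F}, {A, B, C, D, E, F}, {A, B, C, E, F}, {B, C, E, F}, {A, C, E, F}, {A, B, C, F}.
Accepting DFA states (contain an NFA accepting state): {B, E}, {C, E}, {A, C, F}, {A, B, C, D, E, F}, {A, B, C, E, F}, {B, C, E, F}, {A, C, E, F}, {A, B, C, F}.

8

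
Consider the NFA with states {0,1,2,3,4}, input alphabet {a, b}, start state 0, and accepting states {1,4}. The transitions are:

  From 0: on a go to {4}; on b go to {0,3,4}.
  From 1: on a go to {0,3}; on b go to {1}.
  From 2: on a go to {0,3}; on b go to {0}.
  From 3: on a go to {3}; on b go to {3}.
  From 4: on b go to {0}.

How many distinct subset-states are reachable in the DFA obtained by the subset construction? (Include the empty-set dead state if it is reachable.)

Start state of the DFA: {0}.
{0} --a--> {4}  [new]
{0} --b--> {0,3,4}  [new]
{4} --a--> ∅  [new]
{4} --b--> {0}  [seen]
{0,3,4} --a--> {3,4}  [new]
{0,3,4} --b--> {0,3,4}  [seen]
∅ --a--> ∅  [seen]
∅ --b--> ∅  [seen]
{3,4} --a--> {3}  [new]
{3,4} --b--> {0,3}  [new]
{3} --a--> {3}  [seen]
{3} --b--> {3}  [seen]
{0,3} --a--> {3,4}  [seen]
{0,3} --b--> {0,3,4}  [seen]
Reachable DFA states: {0}, {4}, {0,3,4}, ∅, {3,4}, {3}, {0,3}.

7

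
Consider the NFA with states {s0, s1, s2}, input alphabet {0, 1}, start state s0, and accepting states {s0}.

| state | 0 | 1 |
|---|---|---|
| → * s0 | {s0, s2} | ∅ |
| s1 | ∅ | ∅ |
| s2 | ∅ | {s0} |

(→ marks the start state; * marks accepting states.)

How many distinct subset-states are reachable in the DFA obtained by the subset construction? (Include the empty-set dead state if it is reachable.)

Start state of the DFA: {s0}.
{s0} --0--> {s0, s2}  [new]
{s0} --1--> ∅  [new]
{s0, s2} --0--> {s0, s2}  [seen]
{s0, s2} --1--> {s0}  [seen]
∅ --0--> ∅  [seen]
∅ --1--> ∅  [seen]
Reachable DFA states: {s0}, {s0, s2}, ∅.

3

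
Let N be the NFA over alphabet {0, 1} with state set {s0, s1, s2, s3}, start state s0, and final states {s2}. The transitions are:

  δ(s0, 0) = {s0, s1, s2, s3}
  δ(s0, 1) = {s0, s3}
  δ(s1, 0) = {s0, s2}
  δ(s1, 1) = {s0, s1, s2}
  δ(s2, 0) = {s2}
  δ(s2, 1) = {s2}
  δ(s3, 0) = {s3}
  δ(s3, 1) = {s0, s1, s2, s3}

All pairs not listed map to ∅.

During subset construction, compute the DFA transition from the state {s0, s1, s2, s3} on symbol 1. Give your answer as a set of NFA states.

δ(s0,1) = {s0, s3}; δ(s1,1) = {s0, s1, s2}; δ(s2,1) = {s2}; δ(s3,1) = {s0, s1, s2, s3}.
Union: {s0, s1, s2, s3}.

{s0, s1, s2, s3}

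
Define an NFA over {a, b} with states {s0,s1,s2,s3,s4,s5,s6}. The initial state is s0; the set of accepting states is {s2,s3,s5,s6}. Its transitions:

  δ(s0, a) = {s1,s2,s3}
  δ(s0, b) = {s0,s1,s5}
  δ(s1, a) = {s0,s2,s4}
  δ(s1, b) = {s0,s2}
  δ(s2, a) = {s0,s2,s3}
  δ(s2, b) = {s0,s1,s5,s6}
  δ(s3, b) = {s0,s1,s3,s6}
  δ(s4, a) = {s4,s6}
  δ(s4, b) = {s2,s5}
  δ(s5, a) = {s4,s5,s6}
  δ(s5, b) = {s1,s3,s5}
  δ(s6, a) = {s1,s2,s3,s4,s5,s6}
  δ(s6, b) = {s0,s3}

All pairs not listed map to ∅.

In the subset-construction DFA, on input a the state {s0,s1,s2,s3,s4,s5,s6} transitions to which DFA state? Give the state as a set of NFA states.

{s0,s1,s2,s3,s4,s5,s6}

δ(s0,a) = {s1,s2,s3}; δ(s1,a) = {s0,s2,s4}; δ(s2,a) = {s0,s2,s3}; δ(s3,a) = ∅; δ(s4,a) = {s4,s6}; δ(s5,a) = {s4,s5,s6}; δ(s6,a) = {s1,s2,s3,s4,s5,s6}.
Union: {s0,s1,s2,s3,s4,s5,s6}.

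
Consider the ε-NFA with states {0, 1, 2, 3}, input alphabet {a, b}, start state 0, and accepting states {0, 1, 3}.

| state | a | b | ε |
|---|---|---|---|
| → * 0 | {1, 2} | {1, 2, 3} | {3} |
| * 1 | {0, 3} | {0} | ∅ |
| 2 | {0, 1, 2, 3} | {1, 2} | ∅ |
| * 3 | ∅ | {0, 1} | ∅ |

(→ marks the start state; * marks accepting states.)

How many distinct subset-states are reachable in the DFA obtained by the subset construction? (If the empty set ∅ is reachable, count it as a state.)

Start state of the DFA: {0, 3} (ε-closure of the NFA start).
{0, 3} --a--> {1, 2}  [new]
{0, 3} --b--> {0, 1, 2, 3}  [new]
{1, 2} --a--> {0, 1, 2, 3}  [seen]
{1, 2} --b--> {0, 1, 2, 3}  [seen]
{0, 1, 2, 3} --a--> {0, 1, 2, 3}  [seen]
{0, 1, 2, 3} --b--> {0, 1, 2, 3}  [seen]
Reachable DFA states: {0, 3}, {1, 2}, {0, 1, 2, 3}.

3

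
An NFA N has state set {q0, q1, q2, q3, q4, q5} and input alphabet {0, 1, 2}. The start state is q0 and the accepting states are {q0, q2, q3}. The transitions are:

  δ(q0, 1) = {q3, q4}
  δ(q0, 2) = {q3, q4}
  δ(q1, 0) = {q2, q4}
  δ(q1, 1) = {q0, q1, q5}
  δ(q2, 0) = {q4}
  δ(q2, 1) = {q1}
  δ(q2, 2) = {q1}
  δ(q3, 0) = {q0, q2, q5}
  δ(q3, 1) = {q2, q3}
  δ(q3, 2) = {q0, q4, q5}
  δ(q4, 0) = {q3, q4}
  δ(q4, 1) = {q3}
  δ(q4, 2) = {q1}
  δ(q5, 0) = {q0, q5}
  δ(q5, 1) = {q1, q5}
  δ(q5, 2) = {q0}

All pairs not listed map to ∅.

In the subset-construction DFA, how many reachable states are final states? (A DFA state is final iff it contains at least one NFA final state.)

14

Start state of the DFA: {q0}.
{q0} --0--> ∅  [new]
{q0} --1--> {q3, q4}  [new]
{q0} --2--> {q3, q4}  [seen]
∅ --0--> ∅  [seen]
∅ --1--> ∅  [seen]
∅ --2--> ∅  [seen]
{q3, q4} --0--> {q0, q2, q3, q4, q5}  [new]
{q3, q4} --1--> {q2, q3}  [new]
{q3, q4} --2--> {q0, q1, q4, q5}  [new]
{q0, q2, q3, q4, q5} --0--> {q0, q2, q3, q4, q5}  [seen]
{q0, q2, q3, q4, q5} --1--> {q1, q2, q3, q4, q5}  [new]
{q0, q2, q3, q4, q5} --2--> {q0, q1, q3, q4, q5}  [new]
{q2, q3} --0--> {q0, q2, q4, q5}  [new]
{q2, q3} --1--> {q1, q2, q3}  [new]
{q2, q3} --2--> {q0, q1, q4, q5}  [seen]
{q0, q1, q4, q5} --0--> {q0, q2, q3, q4, q5}  [seen]
{q0, q1, q4, q5} --1--> {q0, q1, q3, q4, q5}  [seen]
{q0, q1, q4, q5} --2--> {q0, q1, q3, q4}  [new]
{q1, q2, q3, q4, q5} --0--> {q0, q2, q3, q4, q5}  [seen]
{q1, q2, q3, q4, q5} --1--> {q0, q1, q2, q3, q5}  [new]
{q1, q2, q3, q4, q5} --2--> {q0, q1, q4, q5}  [seen]
{q0, q1, q3, q4, q5} --0--> {q0, q2, q3, q4, q5}  [seen]
{q0, q1, q3, q4, q5} --1--> {q0, q1, q2, q3, q4, q5}  [new]
{q0, q1, q3, q4, q5} --2--> {q0, q1, q3, q4, q5}  [seen]
{q0, q2, q4, q5} --0--> {q0, q3, q4, q5}  [new]
{q0, q2, q4, q5} --1--> {q1, q3, q4, q5}  [new]
{q0, q2, q4, q5} --2--> {q0, q1, q3, q4}  [seen]
{q1, q2, q3} --0--> {q0, q2, q4, q5}  [seen]
{q1, q2, q3} --1--> {q0, q1, q2, q3, q5}  [seen]
{q1, q2, q3} --2--> {q0, q1, q4, q5}  [seen]
{q0, q1, q3, q4} --0--> {q0, q2, q3, q4, q5}  [seen]
{q0, q1, q3, q4} --1--> {q0, q1, q2, q3, q4, q5}  [seen]
{q0, q1, q3, q4} --2--> {q0, q1, q3, q4, q5}  [seen]
{q0, q1, q2, q3, q5} --0--> {q0, q2, q4, q5}  [seen]
{q0, q1, q2, q3, q5} --1--> {q0, q1, q2, q3, q4, q5}  [seen]
{q0, q1, q2, q3, q5} --2--> {q0, q1, q3, q4, q5}  [seen]
{q0, q1, q2, q3, q4, q5} --0--> {q0, q2, q3, q4, q5}  [seen]
{q0, q1, q2, q3, q4, q5} --1--> {q0, q1, q2, q3, q4, q5}  [seen]
{q0, q1, q2, q3, q4, q5} --2--> {q0, q1, q3, q4, q5}  [seen]
{q0, q3, q4, q5} --0--> {q0, q2, q3, q4, q5}  [seen]
{q0, q3, q4, q5} --1--> {q1, q2, q3, q4, q5}  [seen]
{q0, q3, q4, q5} --2--> {q0, q1, q3, q4, q5}  [seen]
{q1, q3, q4, q5} --0--> {q0, q2, q3, q4, q5}  [seen]
{q1, q3, q4, q5} --1--> {q0, q1, q2, q3, q5}  [seen]
{q1, q3, q4, q5} --2--> {q0, q1, q4, q5}  [seen]
Reachable DFA states: {q0}, ∅, {q3, q4}, {q0, q2, q3, q4, q5}, {q2, q3}, {q0, q1, q4, q5}, {q1, q2, q3, q4, q5}, {q0, q1, q3, q4, q5}, {q0, q2, q4, q5}, {q1, q2, q3}, {q0, q1, q3, q4}, {q0, q1, q2, q3, q5}, {q0, q1, q2, q3, q4, q5}, {q0, q3, q4, q5}, {q1, q3, q4, q5}.
Accepting DFA states (contain an NFA accepting state): {q0}, {q3, q4}, {q0, q2, q3, q4, q5}, {q2, q3}, {q0, q1, q4, q5}, {q1, q2, q3, q4, q5}, {q0, q1, q3, q4, q5}, {q0, q2, q4, q5}, {q1, q2, q3}, {q0, q1, q3, q4}, {q0, q1, q2, q3, q5}, {q0, q1, q2, q3, q4, q5}, {q0, q3, q4, q5}, {q1, q3, q4, q5}.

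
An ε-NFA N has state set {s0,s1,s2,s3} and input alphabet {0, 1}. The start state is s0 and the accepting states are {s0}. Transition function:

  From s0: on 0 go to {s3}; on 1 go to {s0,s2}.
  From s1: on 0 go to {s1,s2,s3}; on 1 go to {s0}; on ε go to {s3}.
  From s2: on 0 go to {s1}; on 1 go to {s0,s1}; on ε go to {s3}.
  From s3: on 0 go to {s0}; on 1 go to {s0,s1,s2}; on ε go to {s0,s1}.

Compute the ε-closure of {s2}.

{s0,s1,s2,s3}

Begin with {s2}.
s2 →ε {s3}; add s3.
s3 →ε {s0,s1}; add s0, s1.
ε-closure = {s0,s1,s2,s3}.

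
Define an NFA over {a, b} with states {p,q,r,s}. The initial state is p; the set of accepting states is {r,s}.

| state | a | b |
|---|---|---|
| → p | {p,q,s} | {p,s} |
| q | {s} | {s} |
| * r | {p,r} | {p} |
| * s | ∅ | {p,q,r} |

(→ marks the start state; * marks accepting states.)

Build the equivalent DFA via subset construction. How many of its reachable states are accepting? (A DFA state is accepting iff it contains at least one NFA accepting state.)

3

Start state of the DFA: {p}.
{p} --a--> {p,q,s}  [new]
{p} --b--> {p,s}  [new]
{p,q,s} --a--> {p,q,s}  [seen]
{p,q,s} --b--> {p,q,r,s}  [new]
{p,s} --a--> {p,q,s}  [seen]
{p,s} --b--> {p,q,r,s}  [seen]
{p,q,r,s} --a--> {p,q,r,s}  [seen]
{p,q,r,s} --b--> {p,q,r,s}  [seen]
Reachable DFA states: {p}, {p,q,s}, {p,s}, {p,q,r,s}.
Accepting DFA states (contain an NFA accepting state): {p,q,s}, {p,s}, {p,q,r,s}.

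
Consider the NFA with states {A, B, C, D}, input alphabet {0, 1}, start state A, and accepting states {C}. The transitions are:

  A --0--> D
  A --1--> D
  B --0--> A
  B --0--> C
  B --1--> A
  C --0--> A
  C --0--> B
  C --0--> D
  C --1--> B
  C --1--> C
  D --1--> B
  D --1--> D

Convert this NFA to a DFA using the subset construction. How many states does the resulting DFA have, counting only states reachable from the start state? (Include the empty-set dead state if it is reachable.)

Start state of the DFA: {A}.
{A} --0--> {D}  [new]
{A} --1--> {D}  [seen]
{D} --0--> ∅  [new]
{D} --1--> {B, D}  [new]
∅ --0--> ∅  [seen]
∅ --1--> ∅  [seen]
{B, D} --0--> {A, C}  [new]
{B, D} --1--> {A, B, D}  [new]
{A, C} --0--> {A, B, D}  [seen]
{A, C} --1--> {B, C, D}  [new]
{A, B, D} --0--> {A, C, D}  [new]
{A, B, D} --1--> {A, B, D}  [seen]
{B, C, D} --0--> {A, B, C, D}  [new]
{B, C, D} --1--> {A, B, C, D}  [seen]
{A, C, D} --0--> {A, B, D}  [seen]
{A, C, D} --1--> {B, C, D}  [seen]
{A, B, C, D} --0--> {A, B, C, D}  [seen]
{A, B, C, D} --1--> {A, B, C, D}  [seen]
Reachable DFA states: {A}, {D}, ∅, {B, D}, {A, C}, {A, B, D}, {B, C, D}, {A, C, D}, {A, B, C, D}.

9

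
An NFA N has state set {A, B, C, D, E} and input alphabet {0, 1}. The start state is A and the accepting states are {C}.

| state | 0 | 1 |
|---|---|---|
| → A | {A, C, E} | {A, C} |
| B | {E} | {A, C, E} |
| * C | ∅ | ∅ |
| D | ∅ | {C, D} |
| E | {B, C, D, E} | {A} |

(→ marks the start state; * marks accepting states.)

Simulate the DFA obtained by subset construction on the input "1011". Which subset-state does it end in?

Start: {A}.
δ(A,1) = {A, C}.
Union: {A, C}.
After 1: {A, C}.
δ(A,0) = {A, C, E}; δ(C,0) = ∅.
Union: {A, C, E}.
After 0: {A, C, E}.
δ(A,1) = {A, C}; δ(C,1) = ∅; δ(E,1) = {A}.
Union: {A, C}.
After 1: {A, C}.
δ(A,1) = {A, C}; δ(C,1) = ∅.
Union: {A, C}.
After 1: {A, C}.

{A, C}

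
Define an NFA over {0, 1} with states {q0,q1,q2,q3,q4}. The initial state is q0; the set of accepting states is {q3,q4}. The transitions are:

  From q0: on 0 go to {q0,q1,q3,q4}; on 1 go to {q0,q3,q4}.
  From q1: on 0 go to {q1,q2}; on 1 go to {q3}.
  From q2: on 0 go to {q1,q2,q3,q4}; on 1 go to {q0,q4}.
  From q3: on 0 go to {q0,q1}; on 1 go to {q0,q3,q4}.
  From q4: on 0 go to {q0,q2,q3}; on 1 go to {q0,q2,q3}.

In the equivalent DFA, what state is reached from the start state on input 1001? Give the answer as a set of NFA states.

Start: {q0}.
δ(q0,1) = {q0,q3,q4}.
Union: {q0,q3,q4}.
After 1: {q0,q3,q4}.
δ(q0,0) = {q0,q1,q3,q4}; δ(q3,0) = {q0,q1}; δ(q4,0) = {q0,q2,q3}.
Union: {q0,q1,q2,q3,q4}.
After 0: {q0,q1,q2,q3,q4}.
δ(q0,0) = {q0,q1,q3,q4}; δ(q1,0) = {q1,q2}; δ(q2,0) = {q1,q2,q3,q4}; δ(q3,0) = {q0,q1}; δ(q4,0) = {q0,q2,q3}.
Union: {q0,q1,q2,q3,q4}.
After 0: {q0,q1,q2,q3,q4}.
δ(q0,1) = {q0,q3,q4}; δ(q1,1) = {q3}; δ(q2,1) = {q0,q4}; δ(q3,1) = {q0,q3,q4}; δ(q4,1) = {q0,q2,q3}.
Union: {q0,q2,q3,q4}.
After 1: {q0,q2,q3,q4}.

{q0,q2,q3,q4}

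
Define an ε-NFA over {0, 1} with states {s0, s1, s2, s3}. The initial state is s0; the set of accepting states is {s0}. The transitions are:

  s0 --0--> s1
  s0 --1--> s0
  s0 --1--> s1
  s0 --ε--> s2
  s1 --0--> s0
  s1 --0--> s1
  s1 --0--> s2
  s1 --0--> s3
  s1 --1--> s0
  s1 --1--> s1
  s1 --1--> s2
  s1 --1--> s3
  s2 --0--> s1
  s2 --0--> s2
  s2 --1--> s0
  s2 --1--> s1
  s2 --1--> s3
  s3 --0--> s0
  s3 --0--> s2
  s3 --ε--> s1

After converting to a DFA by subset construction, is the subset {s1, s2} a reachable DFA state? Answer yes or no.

Start state of the DFA: {s0, s2} (ε-closure of the NFA start).
{s0, s2} --0--> {s1, s2}  [new]
{s0, s2} --1--> {s0, s1, s2, s3}  [new]
{s1, s2} --0--> {s0, s1, s2, s3}  [seen]
{s1, s2} --1--> {s0, s1, s2, s3}  [seen]
{s0, s1, s2, s3} --0--> {s0, s1, s2, s3}  [seen]
{s0, s1, s2, s3} --1--> {s0, s1, s2, s3}  [seen]
Reachable DFA states: {s0, s2}, {s1, s2}, {s0, s1, s2, s3}.
{s1, s2} is among them.

yes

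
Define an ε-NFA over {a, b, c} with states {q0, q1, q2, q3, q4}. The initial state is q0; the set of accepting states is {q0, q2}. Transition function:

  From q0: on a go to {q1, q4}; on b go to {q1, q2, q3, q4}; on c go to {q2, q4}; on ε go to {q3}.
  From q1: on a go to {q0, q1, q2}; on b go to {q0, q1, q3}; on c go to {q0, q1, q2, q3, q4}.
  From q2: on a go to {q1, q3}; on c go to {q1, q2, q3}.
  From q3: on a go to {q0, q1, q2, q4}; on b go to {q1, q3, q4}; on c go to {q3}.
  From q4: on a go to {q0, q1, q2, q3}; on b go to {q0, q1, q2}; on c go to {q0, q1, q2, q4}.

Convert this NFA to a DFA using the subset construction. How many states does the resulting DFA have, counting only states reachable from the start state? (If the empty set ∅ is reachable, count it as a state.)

Start state of the DFA: {q0, q3} (ε-closure of the NFA start).
{q0, q3} --a--> {q0, q1, q2, q3, q4}  [new]
{q0, q3} --b--> {q1, q2, q3, q4}  [new]
{q0, q3} --c--> {q2, q3, q4}  [new]
{q0, q1, q2, q3, q4} --a--> {q0, q1, q2, q3, q4}  [seen]
{q0, q1, q2, q3, q4} --b--> {q0, q1, q2, q3, q4}  [seen]
{q0, q1, q2, q3, q4} --c--> {q0, q1, q2, q3, q4}  [seen]
{q1, q2, q3, q4} --a--> {q0, q1, q2, q3, q4}  [seen]
{q1, q2, q3, q4} --b--> {q0, q1, q2, q3, q4}  [seen]
{q1, q2, q3, q4} --c--> {q0, q1, q2, q3, q4}  [seen]
{q2, q3, q4} --a--> {q0, q1, q2, q3, q4}  [seen]
{q2, q3, q4} --b--> {q0, q1, q2, q3, q4}  [seen]
{q2, q3, q4} --c--> {q0, q1, q2, q3, q4}  [seen]
Reachable DFA states: {q0, q3}, {q0, q1, q2, q3, q4}, {q1, q2, q3, q4}, {q2, q3, q4}.

4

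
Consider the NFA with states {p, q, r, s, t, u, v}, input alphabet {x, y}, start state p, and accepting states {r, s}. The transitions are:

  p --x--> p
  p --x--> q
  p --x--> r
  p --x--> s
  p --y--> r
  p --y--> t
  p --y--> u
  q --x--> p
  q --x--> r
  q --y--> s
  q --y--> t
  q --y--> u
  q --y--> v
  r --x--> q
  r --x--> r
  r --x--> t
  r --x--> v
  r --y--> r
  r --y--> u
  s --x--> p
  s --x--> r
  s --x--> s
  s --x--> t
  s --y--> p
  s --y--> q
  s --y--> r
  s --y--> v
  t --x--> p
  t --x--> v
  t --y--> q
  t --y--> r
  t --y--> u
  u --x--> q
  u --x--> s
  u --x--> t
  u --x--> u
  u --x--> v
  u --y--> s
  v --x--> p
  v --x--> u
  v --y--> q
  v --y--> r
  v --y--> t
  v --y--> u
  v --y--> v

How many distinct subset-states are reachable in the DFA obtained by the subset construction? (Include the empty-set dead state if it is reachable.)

Start state of the DFA: {p}.
{p} --x--> {p, q, r, s}  [new]
{p} --y--> {r, t, u}  [new]
{p, q, r, s} --x--> {p, q, r, s, t, v}  [new]
{p, q, r, s} --y--> {p, q, r, s, t, u, v}  [new]
{r, t, u} --x--> {p, q, r, s, t, u, v}  [seen]
{r, t, u} --y--> {q, r, s, u}  [new]
{p, q, r, s, t, v} --x--> {p, q, r, s, t, u, v}  [seen]
{p, q, r, s, t, v} --y--> {p, q, r, s, t, u, v}  [seen]
{p, q, r, s, t, u, v} --x--> {p, q, r, s, t, u, v}  [seen]
{p, q, r, s, t, u, v} --y--> {p, q, r, s, t, u, v}  [seen]
{q, r, s, u} --x--> {p, q, r, s, t, u, v}  [seen]
{q, r, s, u} --y--> {p, q, r, s, t, u, v}  [seen]
Reachable DFA states: {p}, {p, q, r, s}, {r, t, u}, {p, q, r, s, t, v}, {p, q, r, s, t, u, v}, {q, r, s, u}.

6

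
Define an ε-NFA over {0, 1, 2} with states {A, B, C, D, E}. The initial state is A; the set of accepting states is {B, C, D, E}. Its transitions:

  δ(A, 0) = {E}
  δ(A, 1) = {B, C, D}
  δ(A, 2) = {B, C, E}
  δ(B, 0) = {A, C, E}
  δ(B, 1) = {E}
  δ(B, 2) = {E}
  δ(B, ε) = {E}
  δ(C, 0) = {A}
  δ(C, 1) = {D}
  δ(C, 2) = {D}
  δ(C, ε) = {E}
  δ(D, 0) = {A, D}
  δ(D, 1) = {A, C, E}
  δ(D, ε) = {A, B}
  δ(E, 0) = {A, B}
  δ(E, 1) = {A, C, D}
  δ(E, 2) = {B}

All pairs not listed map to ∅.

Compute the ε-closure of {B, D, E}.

{A, B, D, E}

Begin with {B, D, E}.
D →ε {A, B}; add A.
ε-closure = {A, B, D, E}.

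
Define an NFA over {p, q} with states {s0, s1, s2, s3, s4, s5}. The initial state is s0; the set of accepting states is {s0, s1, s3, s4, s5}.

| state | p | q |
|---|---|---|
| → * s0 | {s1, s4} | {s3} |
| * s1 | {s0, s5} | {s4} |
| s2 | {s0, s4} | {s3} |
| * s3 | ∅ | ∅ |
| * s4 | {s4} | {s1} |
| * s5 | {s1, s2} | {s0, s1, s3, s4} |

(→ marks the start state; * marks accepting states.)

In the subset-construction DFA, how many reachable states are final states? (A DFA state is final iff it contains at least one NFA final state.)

Start state of the DFA: {s0}.
{s0} --p--> {s1, s4}  [new]
{s0} --q--> {s3}  [new]
{s1, s4} --p--> {s0, s4, s5}  [new]
{s1, s4} --q--> {s1, s4}  [seen]
{s3} --p--> ∅  [new]
{s3} --q--> ∅  [seen]
{s0, s4, s5} --p--> {s1, s2, s4}  [new]
{s0, s4, s5} --q--> {s0, s1, s3, s4}  [new]
∅ --p--> ∅  [seen]
∅ --q--> ∅  [seen]
{s1, s2, s4} --p--> {s0, s4, s5}  [seen]
{s1, s2, s4} --q--> {s1, s3, s4}  [new]
{s0, s1, s3, s4} --p--> {s0, s1, s4, s5}  [new]
{s0, s1, s3, s4} --q--> {s1, s3, s4}  [seen]
{s1, s3, s4} --p--> {s0, s4, s5}  [seen]
{s1, s3, s4} --q--> {s1, s4}  [seen]
{s0, s1, s4, s5} --p--> {s0, s1, s2, s4, s5}  [new]
{s0, s1, s4, s5} --q--> {s0, s1, s3, s4}  [seen]
{s0, s1, s2, s4, s5} --p--> {s0, s1, s2, s4, s5}  [seen]
{s0, s1, s2, s4, s5} --q--> {s0, s1, s3, s4}  [seen]
Reachable DFA states: {s0}, {s1, s4}, {s3}, {s0, s4, s5}, ∅, {s1, s2, s4}, {s0, s1, s3, s4}, {s1, s3, s4}, {s0, s1, s4, s5}, {s0, s1, s2, s4, s5}.
Accepting DFA states (contain an NFA accepting state): {s0}, {s1, s4}, {s3}, {s0, s4, s5}, {s1, s2, s4}, {s0, s1, s3, s4}, {s1, s3, s4}, {s0, s1, s4, s5}, {s0, s1, s2, s4, s5}.

9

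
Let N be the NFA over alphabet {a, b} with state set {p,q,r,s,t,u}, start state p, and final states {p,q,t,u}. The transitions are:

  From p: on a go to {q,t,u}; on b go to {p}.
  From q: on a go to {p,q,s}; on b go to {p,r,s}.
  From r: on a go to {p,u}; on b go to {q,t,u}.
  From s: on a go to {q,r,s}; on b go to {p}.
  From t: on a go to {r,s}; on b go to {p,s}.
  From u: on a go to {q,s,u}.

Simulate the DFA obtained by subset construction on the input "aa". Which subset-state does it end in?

Start: {p}.
δ(p,a) = {q,t,u}.
Union: {q,t,u}.
After a: {q,t,u}.
δ(q,a) = {p,q,s}; δ(t,a) = {r,s}; δ(u,a) = {q,s,u}.
Union: {p,q,r,s,u}.
After a: {p,q,r,s,u}.

{p,q,r,s,u}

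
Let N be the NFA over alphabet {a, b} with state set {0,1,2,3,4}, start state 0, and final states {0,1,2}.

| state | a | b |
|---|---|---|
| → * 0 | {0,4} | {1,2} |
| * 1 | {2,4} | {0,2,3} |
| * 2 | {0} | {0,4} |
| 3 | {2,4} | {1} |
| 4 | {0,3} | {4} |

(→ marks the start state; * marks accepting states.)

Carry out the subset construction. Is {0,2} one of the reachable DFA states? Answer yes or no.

no

Start state of the DFA: {0}.
{0} --a--> {0,4}  [new]
{0} --b--> {1,2}  [new]
{0,4} --a--> {0,3,4}  [new]
{0,4} --b--> {1,2,4}  [new]
{1,2} --a--> {0,2,4}  [new]
{1,2} --b--> {0,2,3,4}  [new]
{0,3,4} --a--> {0,2,3,4}  [seen]
{0,3,4} --b--> {1,2,4}  [seen]
{1,2,4} --a--> {0,2,3,4}  [seen]
{1,2,4} --b--> {0,2,3,4}  [seen]
{0,2,4} --a--> {0,3,4}  [seen]
{0,2,4} --b--> {0,1,2,4}  [new]
{0,2,3,4} --a--> {0,2,3,4}  [seen]
{0,2,3,4} --b--> {0,1,2,4}  [seen]
{0,1,2,4} --a--> {0,2,3,4}  [seen]
{0,1,2,4} --b--> {0,1,2,3,4}  [new]
{0,1,2,3,4} --a--> {0,2,3,4}  [seen]
{0,1,2,3,4} --b--> {0,1,2,3,4}  [seen]
Reachable DFA states: {0}, {0,4}, {1,2}, {0,3,4}, {1,2,4}, {0,2,4}, {0,2,3,4}, {0,1,2,4}, {0,1,2,3,4}.
{0,2} is not among them.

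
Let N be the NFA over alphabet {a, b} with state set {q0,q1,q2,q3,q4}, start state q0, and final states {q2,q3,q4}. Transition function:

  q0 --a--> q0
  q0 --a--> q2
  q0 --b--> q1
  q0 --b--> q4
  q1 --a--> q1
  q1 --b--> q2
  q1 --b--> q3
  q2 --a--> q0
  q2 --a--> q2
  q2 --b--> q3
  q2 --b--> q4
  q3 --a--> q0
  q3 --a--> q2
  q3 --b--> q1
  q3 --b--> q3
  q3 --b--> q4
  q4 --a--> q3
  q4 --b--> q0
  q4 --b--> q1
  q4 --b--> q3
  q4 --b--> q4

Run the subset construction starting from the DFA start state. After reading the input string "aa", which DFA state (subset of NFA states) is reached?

Start: {q0}.
δ(q0,a) = {q0,q2}.
Union: {q0,q2}.
After a: {q0,q2}.
δ(q0,a) = {q0,q2}; δ(q2,a) = {q0,q2}.
Union: {q0,q2}.
After a: {q0,q2}.

{q0,q2}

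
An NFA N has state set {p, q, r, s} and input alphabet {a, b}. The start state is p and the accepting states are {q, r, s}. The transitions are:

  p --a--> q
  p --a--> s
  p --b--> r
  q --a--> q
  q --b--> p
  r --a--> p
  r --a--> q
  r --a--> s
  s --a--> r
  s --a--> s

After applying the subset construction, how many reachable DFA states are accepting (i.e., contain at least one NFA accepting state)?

6

Start state of the DFA: {p}.
{p} --a--> {q, s}  [new]
{p} --b--> {r}  [new]
{q, s} --a--> {q, r, s}  [new]
{q, s} --b--> {p}  [seen]
{r} --a--> {p, q, s}  [new]
{r} --b--> ∅  [new]
{q, r, s} --a--> {p, q, r, s}  [new]
{q, r, s} --b--> {p}  [seen]
{p, q, s} --a--> {q, r, s}  [seen]
{p, q, s} --b--> {p, r}  [new]
∅ --a--> ∅  [seen]
∅ --b--> ∅  [seen]
{p, q, r, s} --a--> {p, q, r, s}  [seen]
{p, q, r, s} --b--> {p, r}  [seen]
{p, r} --a--> {p, q, s}  [seen]
{p, r} --b--> {r}  [seen]
Reachable DFA states: {p}, {q, s}, {r}, {q, r, s}, {p, q, s}, ∅, {p, q, r, s}, {p, r}.
Accepting DFA states (contain an NFA accepting state): {q, s}, {r}, {q, r, s}, {p, q, s}, {p, q, r, s}, {p, r}.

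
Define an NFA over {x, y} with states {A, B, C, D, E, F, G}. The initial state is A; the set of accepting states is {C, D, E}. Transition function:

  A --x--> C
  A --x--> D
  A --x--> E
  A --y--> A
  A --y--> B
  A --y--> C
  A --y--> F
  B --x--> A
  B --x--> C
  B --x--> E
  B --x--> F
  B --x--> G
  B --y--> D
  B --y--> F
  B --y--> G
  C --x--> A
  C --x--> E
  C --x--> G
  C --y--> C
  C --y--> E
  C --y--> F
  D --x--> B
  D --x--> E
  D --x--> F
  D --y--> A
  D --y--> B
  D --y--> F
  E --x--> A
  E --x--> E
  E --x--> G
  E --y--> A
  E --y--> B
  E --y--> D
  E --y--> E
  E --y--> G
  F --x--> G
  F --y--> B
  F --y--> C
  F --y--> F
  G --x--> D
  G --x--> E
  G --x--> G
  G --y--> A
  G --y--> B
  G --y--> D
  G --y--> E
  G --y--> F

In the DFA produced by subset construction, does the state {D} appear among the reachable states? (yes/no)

no

Start state of the DFA: {A}.
{A} --x--> {C, D, E}  [new]
{A} --y--> {A, B, C, F}  [new]
{C, D, E} --x--> {A, B, E, F, G}  [new]
{C, D, E} --y--> {A, B, C, D, E, F, G}  [new]
{A, B, C, F} --x--> {A, C, D, E, F, G}  [new]
{A, B, C, F} --y--> {A, B, C, D, E, F, G}  [seen]
{A, B, E, F, G} --x--> {A, C, D, E, F, G}  [seen]
{A, B, E, F, G} --y--> {A, B, C, D, E, F, G}  [seen]
{A, B, C, D, E, F, G} --x--> {A, B, C, D, E, F, G}  [seen]
{A, B, C, D, E, F, G} --y--> {A, B, C, D, E, F, G}  [seen]
{A, C, D, E, F, G} --x--> {A, B, C, D, E, F, G}  [seen]
{A, C, D, E, F, G} --y--> {A, B, C, D, E, F, G}  [seen]
Reachable DFA states: {A}, {C, D, E}, {A, B, C, F}, {A, B, E, F, G}, {A, B, C, D, E, F, G}, {A, C, D, E, F, G}.
{D} is not among them.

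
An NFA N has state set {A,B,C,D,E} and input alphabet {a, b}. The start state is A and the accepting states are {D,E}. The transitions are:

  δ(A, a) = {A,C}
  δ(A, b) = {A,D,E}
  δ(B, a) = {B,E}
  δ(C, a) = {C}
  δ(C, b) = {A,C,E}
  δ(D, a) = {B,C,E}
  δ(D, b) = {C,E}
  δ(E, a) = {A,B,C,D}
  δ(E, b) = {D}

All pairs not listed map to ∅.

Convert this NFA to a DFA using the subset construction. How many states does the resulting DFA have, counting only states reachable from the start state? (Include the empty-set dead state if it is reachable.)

Start state of the DFA: {A}.
{A} --a--> {A,C}  [new]
{A} --b--> {A,D,E}  [new]
{A,C} --a--> {A,C}  [seen]
{A,C} --b--> {A,C,D,E}  [new]
{A,D,E} --a--> {A,B,C,D,E}  [new]
{A,D,E} --b--> {A,C,D,E}  [seen]
{A,C,D,E} --a--> {A,B,C,D,E}  [seen]
{A,C,D,E} --b--> {A,C,D,E}  [seen]
{A,B,C,D,E} --a--> {A,B,C,D,E}  [seen]
{A,B,C,D,E} --b--> {A,C,D,E}  [seen]
Reachable DFA states: {A}, {A,C}, {A,D,E}, {A,C,D,E}, {A,B,C,D,E}.

5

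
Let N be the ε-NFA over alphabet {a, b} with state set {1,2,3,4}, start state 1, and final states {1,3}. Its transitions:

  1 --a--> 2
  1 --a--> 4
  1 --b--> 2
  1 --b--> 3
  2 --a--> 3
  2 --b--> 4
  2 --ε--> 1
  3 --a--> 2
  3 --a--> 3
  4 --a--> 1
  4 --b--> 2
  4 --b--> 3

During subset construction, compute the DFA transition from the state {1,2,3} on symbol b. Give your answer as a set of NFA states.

δ(1,b) = {2,3}; δ(2,b) = {4}; δ(3,b) = ∅.
Union: {2,3,4}.
ε-closure gives {1,2,3,4}.

{1,2,3,4}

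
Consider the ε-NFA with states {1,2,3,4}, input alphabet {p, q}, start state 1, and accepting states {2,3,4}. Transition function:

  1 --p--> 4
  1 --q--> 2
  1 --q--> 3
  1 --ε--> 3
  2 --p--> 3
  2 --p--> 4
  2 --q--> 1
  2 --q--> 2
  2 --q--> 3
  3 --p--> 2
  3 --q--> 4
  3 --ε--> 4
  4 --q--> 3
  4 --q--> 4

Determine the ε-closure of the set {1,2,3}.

Begin with {1,2,3}.
3 →ε {4}; add 4.
ε-closure = {1,2,3,4}.

{1,2,3,4}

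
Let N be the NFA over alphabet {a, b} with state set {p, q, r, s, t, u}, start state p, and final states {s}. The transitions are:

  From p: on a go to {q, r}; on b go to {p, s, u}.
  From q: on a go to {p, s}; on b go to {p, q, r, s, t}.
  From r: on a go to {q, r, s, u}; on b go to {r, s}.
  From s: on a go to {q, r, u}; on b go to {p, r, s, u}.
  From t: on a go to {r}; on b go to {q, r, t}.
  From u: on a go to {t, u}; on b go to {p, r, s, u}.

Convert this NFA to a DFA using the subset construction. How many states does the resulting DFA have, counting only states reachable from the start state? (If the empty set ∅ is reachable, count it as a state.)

Start state of the DFA: {p}.
{p} --a--> {q, r}  [new]
{p} --b--> {p, s, u}  [new]
{q, r} --a--> {p, q, r, s, u}  [new]
{q, r} --b--> {p, q, r, s, t}  [new]
{p, s, u} --a--> {q, r, t, u}  [new]
{p, s, u} --b--> {p, r, s, u}  [new]
{p, q, r, s, u} --a--> {p, q, r, s, t, u}  [new]
{p, q, r, s, u} --b--> {p, q, r, s, t, u}  [seen]
{p, q, r, s, t} --a--> {p, q, r, s, u}  [seen]
{p, q, r, s, t} --b--> {p, q, r, s, t, u}  [seen]
{q, r, t, u} --a--> {p, q, r, s, t, u}  [seen]
{q, r, t, u} --b--> {p, q, r, s, t, u}  [seen]
{p, r, s, u} --a--> {q, r, s, t, u}  [new]
{p, r, s, u} --b--> {p, r, s, u}  [seen]
{p, q, r, s, t, u} --a--> {p, q, r, s, t, u}  [seen]
{p, q, r, s, t, u} --b--> {p, q, r, s, t, u}  [seen]
{q, r, s, t, u} --a--> {p, q, r, s, t, u}  [seen]
{q, r, s, t, u} --b--> {p, q, r, s, t, u}  [seen]
Reachable DFA states: {p}, {q, r}, {p, s, u}, {p, q, r, s, u}, {p, q, r, s, t}, {q, r, t, u}, {p, r, s, u}, {p, q, r, s, t, u}, {q, r, s, t, u}.

9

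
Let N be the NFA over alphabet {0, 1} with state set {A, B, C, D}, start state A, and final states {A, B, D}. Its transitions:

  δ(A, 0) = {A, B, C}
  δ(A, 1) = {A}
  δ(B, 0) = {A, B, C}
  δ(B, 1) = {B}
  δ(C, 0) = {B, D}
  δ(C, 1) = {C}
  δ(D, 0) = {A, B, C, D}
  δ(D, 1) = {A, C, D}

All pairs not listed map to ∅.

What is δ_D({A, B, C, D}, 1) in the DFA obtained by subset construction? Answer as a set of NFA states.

δ(A,1) = {A}; δ(B,1) = {B}; δ(C,1) = {C}; δ(D,1) = {A, C, D}.
Union: {A, B, C, D}.

{A, B, C, D}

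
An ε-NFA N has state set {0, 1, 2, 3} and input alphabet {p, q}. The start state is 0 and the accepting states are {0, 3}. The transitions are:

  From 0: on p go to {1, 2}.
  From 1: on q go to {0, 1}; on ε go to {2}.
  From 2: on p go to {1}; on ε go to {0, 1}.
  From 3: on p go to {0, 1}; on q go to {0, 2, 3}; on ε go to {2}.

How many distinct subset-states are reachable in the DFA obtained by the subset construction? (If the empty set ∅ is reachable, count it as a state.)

Start state of the DFA: {0} (ε-closure of the NFA start).
{0} --p--> {0, 1, 2}  [new]
{0} --q--> ∅  [new]
{0, 1, 2} --p--> {0, 1, 2}  [seen]
{0, 1, 2} --q--> {0, 1, 2}  [seen]
∅ --p--> ∅  [seen]
∅ --q--> ∅  [seen]
Reachable DFA states: {0}, {0, 1, 2}, ∅.

3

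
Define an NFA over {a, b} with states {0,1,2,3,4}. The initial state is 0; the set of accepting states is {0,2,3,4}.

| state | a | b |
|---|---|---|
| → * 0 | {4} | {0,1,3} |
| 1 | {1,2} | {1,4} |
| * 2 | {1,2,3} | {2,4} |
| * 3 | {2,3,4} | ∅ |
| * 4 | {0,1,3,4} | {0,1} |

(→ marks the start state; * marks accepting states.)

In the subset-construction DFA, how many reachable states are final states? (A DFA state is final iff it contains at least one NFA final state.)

9

Start state of the DFA: {0}.
{0} --a--> {4}  [new]
{0} --b--> {0,1,3}  [new]
{4} --a--> {0,1,3,4}  [new]
{4} --b--> {0,1}  [new]
{0,1,3} --a--> {1,2,3,4}  [new]
{0,1,3} --b--> {0,1,3,4}  [seen]
{0,1,3,4} --a--> {0,1,2,3,4}  [new]
{0,1,3,4} --b--> {0,1,3,4}  [seen]
{0,1} --a--> {1,2,4}  [new]
{0,1} --b--> {0,1,3,4}  [seen]
{1,2,3,4} --a--> {0,1,2,3,4}  [seen]
{1,2,3,4} --b--> {0,1,2,4}  [new]
{0,1,2,3,4} --a--> {0,1,2,3,4}  [seen]
{0,1,2,3,4} --b--> {0,1,2,3,4}  [seen]
{1,2,4} --a--> {0,1,2,3,4}  [seen]
{1,2,4} --b--> {0,1,2,4}  [seen]
{0,1,2,4} --a--> {0,1,2,3,4}  [seen]
{0,1,2,4} --b--> {0,1,2,3,4}  [seen]
Reachable DFA states: {0}, {4}, {0,1,3}, {0,1,3,4}, {0,1}, {1,2,3,4}, {0,1,2,3,4}, {1,2,4}, {0,1,2,4}.
Accepting DFA states (contain an NFA accepting state): {0}, {4}, {0,1,3}, {0,1,3,4}, {0,1}, {1,2,3,4}, {0,1,2,3,4}, {1,2,4}, {0,1,2,4}.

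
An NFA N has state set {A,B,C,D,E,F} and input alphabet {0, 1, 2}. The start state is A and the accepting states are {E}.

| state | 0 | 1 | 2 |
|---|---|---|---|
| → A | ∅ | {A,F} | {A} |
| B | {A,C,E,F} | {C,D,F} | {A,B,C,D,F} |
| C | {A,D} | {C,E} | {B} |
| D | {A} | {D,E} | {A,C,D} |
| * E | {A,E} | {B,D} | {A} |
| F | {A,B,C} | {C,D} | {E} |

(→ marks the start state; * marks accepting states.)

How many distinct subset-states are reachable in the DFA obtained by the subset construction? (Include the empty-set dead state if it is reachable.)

Start state of the DFA: {A}.
{A} --0--> ∅  [new]
{A} --1--> {A,F}  [new]
{A} --2--> {A}  [seen]
∅ --0--> ∅  [seen]
∅ --1--> ∅  [seen]
∅ --2--> ∅  [seen]
{A,F} --0--> {A,B,C}  [new]
{A,F} --1--> {A,C,D,F}  [new]
{A,F} --2--> {A,E}  [new]
{A,B,C} --0--> {A,C,D,E,F}  [new]
{A,B,C} --1--> {A,C,D,E,F}  [seen]
{A,B,C} --2--> {A,B,C,D,F}  [new]
{A,C,D,F} --0--> {A,B,C,D}  [new]
{A,C,D,F} --1--> {A,C,D,E,F}  [seen]
{A,C,D,F} --2--> {A,B,C,D,E}  [new]
{A,E} --0--> {A,E}  [seen]
{A,E} --1--> {A,B,D,F}  [new]
{A,E} --2--> {A}  [seen]
{A,C,D,E,F} --0--> {A,B,C,D,E}  [seen]
{A,C,D,E,F} --1--> {A,B,C,D,E,F}  [new]
{A,C,D,E,F} --2--> {A,B,C,D,E}  [seen]
{A,B,C,D,F} --0--> {A,B,C,D,E,F}  [seen]
{A,B,C,D,F} --1--> {A,C,D,E,F}  [seen]
{A,B,C,D,F} --2--> {A,B,C,D,E,F}  [seen]
{A,B,C,D} --0--> {A,C,D,E,F}  [seen]
{A,B,C,D} --1--> {A,C,D,E,F}  [seen]
{A,B,C,D} --2--> {A,B,C,D,F}  [seen]
{A,B,C,D,E} --0--> {A,C,D,E,F}  [seen]
{A,B,C,D,E} --1--> {A,B,C,D,E,F}  [seen]
{A,B,C,D,E} --2--> {A,B,C,D,F}  [seen]
{A,B,D,F} --0--> {A,B,C,E,F}  [new]
{A,B,D,F} --1--> {A,C,D,E,F}  [seen]
{A,B,D,F} --2--> {A,B,C,D,E,F}  [seen]
{A,B,C,D,E,F} --0--> {A,B,C,D,E,F}  [seen]
{A,B,C,D,E,F} --1--> {A,B,C,D,E,F}  [seen]
{A,B,C,D,E,F} --2--> {A,B,C,D,E,F}  [seen]
{A,B,C,E,F} --0--> {A,B,C,D,E,F}  [seen]
{A,B,C,E,F} --1--> {A,B,C,D,E,F}  [seen]
{A,B,C,E,F} --2--> {A,B,C,D,E,F}  [seen]
Reachable DFA states: {A}, ∅, {A,F}, {A,B,C}, {A,C,D,F}, {A,E}, {A,C,D,E,F}, {A,B,C,D,F}, {A,B,C,D}, {A,B,C,D,E}, {A,B,D,F}, {A,B,C,D,E,F}, {A,B,C,E,F}.

13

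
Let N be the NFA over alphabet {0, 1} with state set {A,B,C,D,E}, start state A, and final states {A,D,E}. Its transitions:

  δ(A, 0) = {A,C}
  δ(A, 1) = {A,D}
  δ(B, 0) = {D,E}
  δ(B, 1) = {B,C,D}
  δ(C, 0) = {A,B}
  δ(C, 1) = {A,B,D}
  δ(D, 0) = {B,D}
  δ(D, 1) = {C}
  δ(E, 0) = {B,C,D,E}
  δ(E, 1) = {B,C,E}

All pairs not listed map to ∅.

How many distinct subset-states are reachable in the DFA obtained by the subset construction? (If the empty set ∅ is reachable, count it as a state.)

Start state of the DFA: {A}.
{A} --0--> {A,C}  [new]
{A} --1--> {A,D}  [new]
{A,C} --0--> {A,B,C}  [new]
{A,C} --1--> {A,B,D}  [new]
{A,D} --0--> {A,B,C,D}  [new]
{A,D} --1--> {A,C,D}  [new]
{A,B,C} --0--> {A,B,C,D,E}  [new]
{A,B,C} --1--> {A,B,C,D}  [seen]
{A,B,D} --0--> {A,B,C,D,E}  [seen]
{A,B,D} --1--> {A,B,C,D}  [seen]
{A,B,C,D} --0--> {A,B,C,D,E}  [seen]
{A,B,C,D} --1--> {A,B,C,D}  [seen]
{A,C,D} --0--> {A,B,C,D}  [seen]
{A,C,D} --1--> {A,B,C,D}  [seen]
{A,B,C,D,E} --0--> {A,B,C,D,E}  [seen]
{A,B,C,D,E} --1--> {A,B,C,D,E}  [seen]
Reachable DFA states: {A}, {A,C}, {A,D}, {A,B,C}, {A,B,D}, {A,B,C,D}, {A,C,D}, {A,B,C,D,E}.

8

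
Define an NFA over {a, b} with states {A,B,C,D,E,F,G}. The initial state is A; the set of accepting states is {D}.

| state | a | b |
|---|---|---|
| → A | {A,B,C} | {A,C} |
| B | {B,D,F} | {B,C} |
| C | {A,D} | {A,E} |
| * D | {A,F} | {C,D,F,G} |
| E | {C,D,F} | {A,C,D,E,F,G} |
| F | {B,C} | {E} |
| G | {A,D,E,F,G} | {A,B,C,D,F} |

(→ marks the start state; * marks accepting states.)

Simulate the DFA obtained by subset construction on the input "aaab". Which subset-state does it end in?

{A,B,C,D,E,F,G}

Start: {A}.
δ(A,a) = {A,B,C}.
Union: {A,B,C}.
After a: {A,B,C}.
δ(A,a) = {A,B,C}; δ(B,a) = {B,D,F}; δ(C,a) = {A,D}.
Union: {A,B,C,D,F}.
After a: {A,B,C,D,F}.
δ(A,a) = {A,B,C}; δ(B,a) = {B,D,F}; δ(C,a) = {A,D}; δ(D,a) = {A,F}; δ(F,a) = {B,C}.
Union: {A,B,C,D,F}.
After a: {A,B,C,D,F}.
δ(A,b) = {A,C}; δ(B,b) = {B,C}; δ(C,b) = {A,E}; δ(D,b) = {C,D,F,G}; δ(F,b) = {E}.
Union: {A,B,C,D,E,F,G}.
After b: {A,B,C,D,E,F,G}.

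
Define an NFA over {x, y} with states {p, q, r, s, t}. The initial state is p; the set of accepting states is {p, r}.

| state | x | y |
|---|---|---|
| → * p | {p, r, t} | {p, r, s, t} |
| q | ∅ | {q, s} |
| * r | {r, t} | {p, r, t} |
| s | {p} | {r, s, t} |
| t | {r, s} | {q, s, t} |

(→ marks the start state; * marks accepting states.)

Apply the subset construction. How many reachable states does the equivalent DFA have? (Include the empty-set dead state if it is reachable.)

Start state of the DFA: {p}.
{p} --x--> {p, r, t}  [new]
{p} --y--> {p, r, s, t}  [new]
{p, r, t} --x--> {p, r, s, t}  [seen]
{p, r, t} --y--> {p, q, r, s, t}  [new]
{p, r, s, t} --x--> {p, r, s, t}  [seen]
{p, r, s, t} --y--> {p, q, r, s, t}  [seen]
{p, q, r, s, t} --x--> {p, r, s, t}  [seen]
{p, q, r, s, t} --y--> {p, q, r, s, t}  [seen]
Reachable DFA states: {p}, {p, r, t}, {p, r, s, t}, {p, q, r, s, t}.

4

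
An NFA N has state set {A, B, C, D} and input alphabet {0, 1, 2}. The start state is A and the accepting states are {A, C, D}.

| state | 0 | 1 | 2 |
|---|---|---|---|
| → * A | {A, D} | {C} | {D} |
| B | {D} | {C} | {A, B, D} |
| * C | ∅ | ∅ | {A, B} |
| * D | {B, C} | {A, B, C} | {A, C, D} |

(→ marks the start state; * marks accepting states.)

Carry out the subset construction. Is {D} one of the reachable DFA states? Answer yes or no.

Start state of the DFA: {A}.
{A} --0--> {A, D}  [new]
{A} --1--> {C}  [new]
{A} --2--> {D}  [new]
{A, D} --0--> {A, B, C, D}  [new]
{A, D} --1--> {A, B, C}  [new]
{A, D} --2--> {A, C, D}  [new]
{C} --0--> ∅  [new]
{C} --1--> ∅  [seen]
{C} --2--> {A, B}  [new]
{D} --0--> {B, C}  [new]
{D} --1--> {A, B, C}  [seen]
{D} --2--> {A, C, D}  [seen]
{A, B, C, D} --0--> {A, B, C, D}  [seen]
{A, B, C, D} --1--> {A, B, C}  [seen]
{A, B, C, D} --2--> {A, B, C, D}  [seen]
{A, B, C} --0--> {A, D}  [seen]
{A, B, C} --1--> {C}  [seen]
{A, B, C} --2--> {A, B, D}  [new]
{A, C, D} --0--> {A, B, C, D}  [seen]
{A, C, D} --1--> {A, B, C}  [seen]
{A, C, D} --2--> {A, B, C, D}  [seen]
∅ --0--> ∅  [seen]
∅ --1--> ∅  [seen]
∅ --2--> ∅  [seen]
{A, B} --0--> {A, D}  [seen]
{A, B} --1--> {C}  [seen]
{A, B} --2--> {A, B, D}  [seen]
{B, C} --0--> {D}  [seen]
{B, C} --1--> {C}  [seen]
{B, C} --2--> {A, B, D}  [seen]
{A, B, D} --0--> {A, B, C, D}  [seen]
{A, B, D} --1--> {A, B, C}  [seen]
{A, B, D} --2--> {A, B, C, D}  [seen]
Reachable DFA states: {A}, {A, D}, {C}, {D}, {A, B, C, D}, {A, B, C}, {A, C, D}, ∅, {A, B}, {B, C}, {A, B, D}.
{D} is among them.

yes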